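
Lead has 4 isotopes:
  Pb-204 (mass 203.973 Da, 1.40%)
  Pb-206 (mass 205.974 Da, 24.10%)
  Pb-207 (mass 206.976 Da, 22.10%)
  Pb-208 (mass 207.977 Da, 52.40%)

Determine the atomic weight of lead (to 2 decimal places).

207.22 Da

Weight each isotope mass by its fractional abundance: 0.0140 × 203.973 + 0.2410 × 205.974 + 0.2210 × 206.976 + 0.5240 × 207.977
= 2.8556 + 49.6397 + 45.7417 + 108.9799 = 207.2169 Da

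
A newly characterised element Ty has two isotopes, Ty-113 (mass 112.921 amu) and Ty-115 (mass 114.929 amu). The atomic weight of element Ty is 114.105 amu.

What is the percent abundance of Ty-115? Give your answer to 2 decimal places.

58.96%

Let x be the fractional abundance of Ty-113; then Ty-115 has abundance 1 − x.
112.921·x + 114.929·(1 − x) = 114.105
(112.921 − 114.929)·x = 114.105 − 114.929
x = -0.824 / -2.008 = 0.41036 → 41.04% Ty-113, 58.96% Ty-115.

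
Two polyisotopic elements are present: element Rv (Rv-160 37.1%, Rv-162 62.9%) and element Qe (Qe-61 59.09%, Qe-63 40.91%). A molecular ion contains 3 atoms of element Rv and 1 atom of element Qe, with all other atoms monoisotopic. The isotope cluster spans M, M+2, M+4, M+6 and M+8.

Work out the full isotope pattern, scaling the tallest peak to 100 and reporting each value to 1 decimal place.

Element Rv pattern (n=3): 0.05106481 : 0.25972857 : 0.44034843 : 0.24885819
Element Qe pattern (n=1): 0.5909 : 0.4091
Convolve the two distributions (both contribute in 2-u steps):
  M: 0.05106481×0.5909 = 0.030174
  M+2: 0.05106481×0.4091 + 0.25972857×0.5909 = 0.174364
  M+4: 0.25972857×0.4091 + 0.44034843×0.5909 = 0.366457
  M+6: 0.44034843×0.4091 + 0.24885819×0.5909 = 0.327197
  M+8: 0.24885819×0.4091 = 0.101808
Scale to base peak (0.366457) = 100: 8.2 : 47.6 : 100.0 : 89.3 : 27.8

8.2 : 47.6 : 100.0 : 89.3 : 27.8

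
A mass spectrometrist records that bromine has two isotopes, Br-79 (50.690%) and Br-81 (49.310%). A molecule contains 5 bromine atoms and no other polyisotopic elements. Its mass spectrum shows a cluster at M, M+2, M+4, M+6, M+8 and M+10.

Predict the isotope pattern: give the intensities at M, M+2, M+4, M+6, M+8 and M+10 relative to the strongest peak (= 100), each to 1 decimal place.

Expanding (0.50690 + 0.49310)^5:
P(M) = 0.50690^5 = 0.033467
P(M+2) = 5 × 0.50690^4 × 0.49310^1 = 0.162777
P(M+4) = 10 × 0.50690^3 × 0.49310^2 = 0.316692
P(M+6) = 10 × 0.50690^2 × 0.49310^3 = 0.308070
P(M+8) = 5 × 0.50690^1 × 0.49310^4 = 0.149842
P(M+10) = 0.49310^5 = 0.029152
The M+4 peak is largest (0.316692); scaling to 100 gives 10.6 : 51.4 : 100.0 : 97.3 : 47.3 : 9.2.

10.6 : 51.4 : 100.0 : 97.3 : 47.3 : 9.2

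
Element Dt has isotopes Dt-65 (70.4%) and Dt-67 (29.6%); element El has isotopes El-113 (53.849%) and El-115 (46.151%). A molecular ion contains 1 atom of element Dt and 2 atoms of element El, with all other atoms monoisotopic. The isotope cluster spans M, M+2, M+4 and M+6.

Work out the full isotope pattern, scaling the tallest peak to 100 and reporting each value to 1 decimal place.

46.8 : 100.0 : 68.2 : 14.5

Element Dt pattern (n=1): 0.7040 : 0.2960
Element El pattern (n=2): 0.28997148 : 0.49703704 : 0.21299148
Convolve the two distributions (both contribute in 2-u steps):
  M: 0.7040×0.28997148 = 0.204140
  M+2: 0.7040×0.49703704 + 0.2960×0.28997148 = 0.435746
  M+4: 0.7040×0.21299148 + 0.2960×0.49703704 = 0.297069
  M+6: 0.2960×0.21299148 = 0.063045
Scale to base peak (0.435746) = 100: 46.8 : 100.0 : 68.2 : 14.5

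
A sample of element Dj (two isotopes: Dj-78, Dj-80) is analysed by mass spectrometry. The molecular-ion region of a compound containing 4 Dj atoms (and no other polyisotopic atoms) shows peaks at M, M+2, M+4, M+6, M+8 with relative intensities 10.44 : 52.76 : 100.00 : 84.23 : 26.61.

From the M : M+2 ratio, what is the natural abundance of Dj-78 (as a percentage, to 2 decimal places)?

44.18%

Let p = fractional abundance of Dj-78. I(M+2)/I(M) = [C(4,1)·p^3·(1−p)] / p^4 = 4·(1−p)/p = 52.76/10.44 = 5.0536
(1−p)/p = 5.0536/4 = 1.2634  ⇒  p = 1/(1 + 1.2634) = 0.4418
Dj-78: 44.18%, Dj-80: 55.82%.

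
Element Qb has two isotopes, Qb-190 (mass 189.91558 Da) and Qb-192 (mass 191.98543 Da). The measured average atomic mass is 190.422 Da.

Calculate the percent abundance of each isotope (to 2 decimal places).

Let x be the fractional abundance of Qb-190; then Qb-192 has abundance 1 − x.
189.91558·x + 191.98543·(1 − x) = 190.422
(189.91558 − 191.98543)·x = 190.422 − 191.98543
x = -1.56343 / -2.06985 = 0.75533 → 75.53% Qb-190, 24.47% Qb-192.

Qb-190: 75.53%, Qb-192: 24.47%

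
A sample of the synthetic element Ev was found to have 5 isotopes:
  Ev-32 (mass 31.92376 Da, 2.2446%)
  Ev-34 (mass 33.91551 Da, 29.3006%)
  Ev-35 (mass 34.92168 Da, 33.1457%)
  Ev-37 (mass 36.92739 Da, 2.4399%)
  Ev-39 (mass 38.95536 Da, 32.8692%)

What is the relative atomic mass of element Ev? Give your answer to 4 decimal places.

Ar = Σ fᵢ·mᵢ = 0.022446 × 31.92376 + 0.293006 × 33.91551 + 0.331457 × 34.92168 + 0.024399 × 36.92739 + 0.328692 × 38.95536
= 0.716561 + 9.937448 + 11.575035 + 0.900991 + 12.804315 = 35.934350 Da

35.9344 Da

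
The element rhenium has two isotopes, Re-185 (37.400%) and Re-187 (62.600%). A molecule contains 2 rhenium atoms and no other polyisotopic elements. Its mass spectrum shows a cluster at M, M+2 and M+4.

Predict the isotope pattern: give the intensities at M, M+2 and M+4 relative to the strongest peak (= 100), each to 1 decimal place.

29.9 : 100.0 : 83.7

The 2 Re atoms are independent, so intensities follow the terms of (0.37400 + 0.62600)^2.
P(M) = 0.37400^2 = 0.139876
P(M+2) = 2 × 0.37400^1 × 0.62600^1 = 0.468248
P(M+4) = 0.62600^2 = 0.391876
The M+2 peak is largest (0.468248); scaling to 100 gives 29.9 : 100.0 : 83.7.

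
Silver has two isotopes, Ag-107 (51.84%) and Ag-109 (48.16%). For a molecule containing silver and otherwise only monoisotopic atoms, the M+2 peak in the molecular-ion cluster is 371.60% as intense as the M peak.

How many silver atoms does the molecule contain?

With n Ag atoms, P(M+2)/P(M) = C(n,1)·p^(n−1)q / p^n = n·q/p = n · 0.4816/0.5184.
n = 3.7160 × 0.5184/0.4816 = 4.00 ≈ 4

4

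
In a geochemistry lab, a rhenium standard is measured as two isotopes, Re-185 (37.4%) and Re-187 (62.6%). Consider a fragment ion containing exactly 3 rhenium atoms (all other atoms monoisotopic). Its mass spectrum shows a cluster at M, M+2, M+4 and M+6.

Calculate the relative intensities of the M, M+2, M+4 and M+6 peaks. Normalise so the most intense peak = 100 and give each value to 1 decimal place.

The 3 Re atoms are independent, so intensities follow the terms of (0.374 + 0.626)^3.
P(M) = 0.374^3 = 0.052314
P(M+2) = 3 × 0.374^2 × 0.626^1 = 0.262687
P(M+4) = 3 × 0.374^1 × 0.626^2 = 0.439685
P(M+6) = 0.626^3 = 0.245314
The M+4 peak is largest (0.439685); scaling to 100 gives 11.9 : 59.7 : 100.0 : 55.8.

11.9 : 59.7 : 100.0 : 55.8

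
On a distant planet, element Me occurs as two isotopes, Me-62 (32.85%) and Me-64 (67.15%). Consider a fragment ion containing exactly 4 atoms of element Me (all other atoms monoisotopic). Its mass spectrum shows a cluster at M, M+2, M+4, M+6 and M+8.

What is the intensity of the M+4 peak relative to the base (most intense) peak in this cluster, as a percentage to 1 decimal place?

73.4%

(0.3285 + 0.6715)^4 gives M 0.0116, M+2 0.0952, M+4 0.2920, M+6 0.3979, M+8 0.2033; the largest is M+6.
P(M+6) = C(4,3) × 0.3285^1 × 0.6715^3 = 4 × 0.3285 × 0.30278758 = 0.397863 (base)
P(M+4) = C(4,2) × 0.3285^2 × 0.6715^2 = 6 × 0.10791225 × 0.45091225 = 0.291954
Relative intensity = 0.291954 / 0.397863 × 100 = 73.4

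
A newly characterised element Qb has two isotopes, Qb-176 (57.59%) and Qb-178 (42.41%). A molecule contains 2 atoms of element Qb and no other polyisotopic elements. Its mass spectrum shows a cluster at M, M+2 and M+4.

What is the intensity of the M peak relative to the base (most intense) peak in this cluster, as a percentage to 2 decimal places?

67.90%

(0.5759 + 0.4241)^2 gives M 0.3317, M+2 0.4885, M+4 0.1799; the largest is M+2.
P(M+2) = C(2,1) × 0.5759^1 × 0.4241^1 = 2 × 0.5759 × 0.4241 = 0.488478 (base)
P(M) = C(2,0) × 0.5759^2 × 0.4241^0 = 1 × 0.33166081 × 1.0000 = 0.331661
Relative intensity = 0.331661 / 0.488478 × 100 = 67.90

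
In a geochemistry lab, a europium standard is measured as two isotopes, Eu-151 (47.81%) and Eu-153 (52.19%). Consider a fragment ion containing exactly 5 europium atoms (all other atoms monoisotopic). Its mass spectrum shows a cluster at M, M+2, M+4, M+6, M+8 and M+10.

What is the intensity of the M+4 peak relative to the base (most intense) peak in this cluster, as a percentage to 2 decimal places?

Binomial terms of (0.4781 + 0.5219)^5: M 0.0250, M+2 0.1363, M+4 0.2977, M+6 0.3249, M+8 0.1774, M+10 0.0387 → M+6 is the base peak.
P(M+6) = C(5,3) × 0.4781^2 × 0.5219^3 = 10 × 0.22857961 × 0.14215492 = 0.324937 (base)
P(M+4) = C(5,2) × 0.4781^3 × 0.5219^2 = 10 × 0.10928391 × 0.27237961 = 0.297667
Relative intensity = 0.297667 / 0.324937 × 100 = 91.61

91.61%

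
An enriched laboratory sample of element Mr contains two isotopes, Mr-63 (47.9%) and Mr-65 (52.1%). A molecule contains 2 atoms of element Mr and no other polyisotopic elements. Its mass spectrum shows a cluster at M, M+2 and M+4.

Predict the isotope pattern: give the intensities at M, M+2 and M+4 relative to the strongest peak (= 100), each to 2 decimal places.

45.97 : 100.00 : 54.38

Each Mr atom is independently Mr-63 (p = 0.479) or Mr-65 (q = 0.521); the cluster is the binomial expansion (p + q)^2.
P(M) = 0.479^2 = 0.229441
P(M+2) = 2 × 0.479^1 × 0.521^1 = 0.499118
P(M+4) = 0.521^2 = 0.271441
The M+2 peak is largest (0.499118); scaling to 100 gives 45.97 : 100.00 : 54.38.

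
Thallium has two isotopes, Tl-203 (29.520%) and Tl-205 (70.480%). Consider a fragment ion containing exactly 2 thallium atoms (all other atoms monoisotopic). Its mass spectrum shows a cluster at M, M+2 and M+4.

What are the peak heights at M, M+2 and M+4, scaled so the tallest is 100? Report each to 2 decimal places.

Expanding (0.29520 + 0.70480)^2:
P(M) = 0.29520^2 = 0.087143
P(M+2) = 2 × 0.29520^1 × 0.70480^1 = 0.416114
P(M+4) = 0.70480^2 = 0.496743
The M+4 peak is largest (0.496743); scaling to 100 gives 17.54 : 83.77 : 100.00.

17.54 : 83.77 : 100.00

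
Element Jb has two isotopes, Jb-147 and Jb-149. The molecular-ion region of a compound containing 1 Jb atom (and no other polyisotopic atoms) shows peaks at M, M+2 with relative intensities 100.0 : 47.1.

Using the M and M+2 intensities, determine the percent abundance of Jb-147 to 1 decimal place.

68.0%

If p is the fraction of Jb that is Jb-147, then I(M+2)/I(M) = [C(1,1)·p^0·(1−p)] / p^1 = 1·(1−p)/p = 47.1/100.0 = 0.4710
(1−p)/p = 0.4710/1 = 0.4710  ⇒  p = 1/(1 + 0.4710) = 0.6798
Jb-147: 68.0%, Jb-149: 32.0%.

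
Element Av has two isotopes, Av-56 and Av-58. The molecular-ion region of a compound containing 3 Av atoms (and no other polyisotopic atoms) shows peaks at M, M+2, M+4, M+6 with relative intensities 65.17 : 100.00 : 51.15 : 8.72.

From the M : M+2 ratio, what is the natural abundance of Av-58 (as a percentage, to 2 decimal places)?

Write p for the Av-56 fraction. I(M+2)/I(M) = [C(3,1)·p^2·(1−p)] / p^3 = 3·(1−p)/p = 100.00/65.17 = 1.5344
(1−p)/p = 1.5344/3 = 0.5115  ⇒  p = 1/(1 + 0.5115) = 0.6616
Av-56: 66.16%, Av-58: 33.84%.

33.84%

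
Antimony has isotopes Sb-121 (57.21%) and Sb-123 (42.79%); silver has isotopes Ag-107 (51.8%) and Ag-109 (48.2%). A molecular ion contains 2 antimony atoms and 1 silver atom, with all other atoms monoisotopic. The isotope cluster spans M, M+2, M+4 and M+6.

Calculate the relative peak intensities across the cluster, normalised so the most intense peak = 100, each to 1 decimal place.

41.2 : 100.0 : 80.4 : 21.5

Antimony pattern (n=2): 0.32729841 : 0.48960318 : 0.18309841
Silver pattern (n=1): 0.5180 : 0.4820
Convolve the two distributions (both contribute in 2-u steps):
  M: 0.32729841×0.5180 = 0.169541
  M+2: 0.32729841×0.4820 + 0.48960318×0.5180 = 0.411372
  M+4: 0.48960318×0.4820 + 0.18309841×0.5180 = 0.330834
  M+6: 0.18309841×0.4820 = 0.088253
Scale to base peak (0.411372) = 100: 41.2 : 100.0 : 80.4 : 21.5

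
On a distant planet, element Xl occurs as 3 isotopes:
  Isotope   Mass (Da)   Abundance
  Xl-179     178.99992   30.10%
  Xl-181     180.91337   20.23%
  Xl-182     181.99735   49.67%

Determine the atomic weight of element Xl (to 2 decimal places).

Weight each isotope mass by its fractional abundance: 0.3010 × 178.99992 + 0.2023 × 180.91337 + 0.4967 × 181.99735
= 53.878976 + 36.598775 + 90.398084 = 180.875835 Da

180.88 Da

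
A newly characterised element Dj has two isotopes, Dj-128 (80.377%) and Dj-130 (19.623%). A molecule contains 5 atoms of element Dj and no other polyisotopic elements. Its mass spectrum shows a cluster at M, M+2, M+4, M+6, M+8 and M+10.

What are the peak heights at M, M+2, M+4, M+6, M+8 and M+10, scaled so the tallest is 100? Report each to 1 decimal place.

The 5 Dj atoms are independent, so intensities follow the terms of (0.80377 + 0.19623)^5.
P(M) = 0.80377^5 = 0.335474
P(M+2) = 5 × 0.80377^4 × 0.19623^1 = 0.409508
P(M+4) = 10 × 0.80377^3 × 0.19623^2 = 0.199952
P(M+6) = 10 × 0.80377^2 × 0.19623^3 = 0.048816
P(M+8) = 5 × 0.80377^1 × 0.19623^4 = 0.005959
P(M+10) = 0.19623^5 = 0.000291
The M+2 peak is largest (0.409508); scaling to 100 gives 81.9 : 100.0 : 48.8 : 11.9 : 1.5 : 0.1.

81.9 : 100.0 : 48.8 : 11.9 : 1.5 : 0.1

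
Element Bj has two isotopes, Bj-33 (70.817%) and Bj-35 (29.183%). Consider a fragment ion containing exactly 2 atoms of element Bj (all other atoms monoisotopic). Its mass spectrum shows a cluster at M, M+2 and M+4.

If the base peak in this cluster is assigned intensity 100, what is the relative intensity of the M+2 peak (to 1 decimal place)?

82.4

Binomial terms of (0.70817 + 0.29183)^2: M 0.5015, M+2 0.4133, M+4 0.0852 → M is the base peak.
P(M) = C(2,0) × 0.70817^2 × 0.29183^0 = 1 × 0.50150475 × 1.0000 = 0.501505 (base)
P(M+2) = C(2,1) × 0.70817^1 × 0.29183^1 = 2 × 0.70817 × 0.29183 = 0.413331
Relative intensity = 0.413331 / 0.501505 × 100 = 82.4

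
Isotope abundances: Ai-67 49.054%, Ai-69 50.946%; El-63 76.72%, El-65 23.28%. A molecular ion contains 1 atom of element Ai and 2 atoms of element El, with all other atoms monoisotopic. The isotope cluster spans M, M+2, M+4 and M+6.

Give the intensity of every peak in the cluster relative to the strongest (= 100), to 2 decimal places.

60.77 : 100.00 : 43.90 : 5.81

Element Ai pattern (n=1): 0.49054 : 0.50946
Element El pattern (n=2): 0.58859584 : 0.35720832 : 0.05419584
Convolve the two distributions (both contribute in 2-u steps):
  M: 0.49054×0.58859584 = 0.288730
  M+2: 0.49054×0.35720832 + 0.50946×0.58859584 = 0.475091
  M+4: 0.49054×0.05419584 + 0.50946×0.35720832 = 0.208569
  M+6: 0.50946×0.05419584 = 0.027611
Scale to base peak (0.475091) = 100: 60.77 : 100.00 : 43.90 : 5.81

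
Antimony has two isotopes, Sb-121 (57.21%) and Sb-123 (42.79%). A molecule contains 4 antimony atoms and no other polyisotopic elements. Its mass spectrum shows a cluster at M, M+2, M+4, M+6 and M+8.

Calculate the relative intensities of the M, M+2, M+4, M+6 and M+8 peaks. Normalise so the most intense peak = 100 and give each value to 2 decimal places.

Expanding (0.5721 + 0.4279)^4:
P(M) = 0.5721^4 = 0.107124
P(M+2) = 4 × 0.5721^3 × 0.4279^1 = 0.320493
P(M+4) = 6 × 0.5721^2 × 0.4279^2 = 0.359567
P(M+6) = 4 × 0.5721^1 × 0.4279^3 = 0.179291
P(M+8) = 0.4279^4 = 0.033525
The M+4 peak is largest (0.359567); scaling to 100 gives 29.79 : 89.13 : 100.00 : 49.86 : 9.32.

29.79 : 89.13 : 100.00 : 49.86 : 9.32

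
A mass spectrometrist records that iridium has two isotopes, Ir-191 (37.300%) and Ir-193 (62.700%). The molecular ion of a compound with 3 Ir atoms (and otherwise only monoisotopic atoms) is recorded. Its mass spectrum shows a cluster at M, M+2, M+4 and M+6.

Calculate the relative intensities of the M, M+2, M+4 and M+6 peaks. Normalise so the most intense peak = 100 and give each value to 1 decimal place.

The 3 Ir atoms are independent, so intensities follow the terms of (0.37300 + 0.62700)^3.
P(M) = 0.37300^3 = 0.051895
P(M+2) = 3 × 0.37300^2 × 0.62700^1 = 0.261702
P(M+4) = 3 × 0.37300^1 × 0.62700^2 = 0.439911
P(M+6) = 0.62700^3 = 0.246492
The M+4 peak is largest (0.439911); scaling to 100 gives 11.8 : 59.5 : 100.0 : 56.0.

11.8 : 59.5 : 100.0 : 56.0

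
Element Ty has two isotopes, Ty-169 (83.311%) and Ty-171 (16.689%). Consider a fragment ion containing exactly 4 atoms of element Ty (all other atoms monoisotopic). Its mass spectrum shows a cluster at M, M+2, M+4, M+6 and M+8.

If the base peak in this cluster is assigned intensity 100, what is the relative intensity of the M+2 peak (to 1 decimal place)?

Term probabilities: M 0.4817, M+2 0.3860, M+4 0.1160, M+6 0.0155, M+8 0.0008. Base peak = M.
P(M) = C(4,0) × 0.83311^4 × 0.16689^0 = 1 × 0.48173632 × 1.0000 = 0.481736 (base)
P(M+2) = C(4,1) × 0.83311^3 × 0.16689^1 = 4 × 0.57823855 × 0.16689 = 0.386009
Relative intensity = 0.386009 / 0.481736 × 100 = 80.1

80.1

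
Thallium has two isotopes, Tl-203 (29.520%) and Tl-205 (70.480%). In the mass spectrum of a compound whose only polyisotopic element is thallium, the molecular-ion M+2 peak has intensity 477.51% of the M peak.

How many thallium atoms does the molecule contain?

2

For n independent Tl atoms, I(M+2)/I(M) = n · (abundance Tl-205) / (abundance Tl-203) = n · 0.70480/0.29520.
n = 4.7751 × 0.29520/0.70480 = 2.00 ≈ 2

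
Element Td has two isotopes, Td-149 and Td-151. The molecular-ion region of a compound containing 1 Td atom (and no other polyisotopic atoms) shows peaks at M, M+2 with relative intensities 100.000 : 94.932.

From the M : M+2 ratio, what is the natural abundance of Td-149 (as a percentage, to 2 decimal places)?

51.30%

If p is the fraction of Td that is Td-149, then I(M+2)/I(M) = [C(1,1)·p^0·(1−p)] / p^1 = 1·(1−p)/p = 94.932/100.000 = 0.9493
(1−p)/p = 0.9493/1 = 0.9493  ⇒  p = 1/(1 + 0.9493) = 0.5130
Td-149: 51.30%, Td-151: 48.70%.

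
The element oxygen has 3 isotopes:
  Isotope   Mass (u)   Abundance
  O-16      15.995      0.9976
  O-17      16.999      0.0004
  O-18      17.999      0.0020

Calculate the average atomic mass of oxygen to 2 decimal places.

16.00 u

Average mass = Σ (abundance × isotope mass) = 0.9976 × 15.995 + 0.0004 × 16.999 + 0.0020 × 17.999
= 15.9566 + 0.0068 + 0.0360 = 15.9994 u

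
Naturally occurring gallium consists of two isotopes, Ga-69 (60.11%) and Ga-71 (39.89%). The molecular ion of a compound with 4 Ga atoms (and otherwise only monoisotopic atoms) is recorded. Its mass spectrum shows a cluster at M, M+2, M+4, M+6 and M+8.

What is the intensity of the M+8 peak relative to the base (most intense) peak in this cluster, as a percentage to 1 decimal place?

Term probabilities: M 0.1306, M+2 0.3465, M+4 0.3450, M+6 0.1526, M+8 0.0253. Base peak = M+2.
P(M+2) = C(4,1) × 0.6011^3 × 0.3989^1 = 4 × 0.21719018 × 0.3989 = 0.346549 (base)
P(M+8) = C(4,4) × 0.6011^0 × 0.3989^4 = 1 × 1.0000 × 0.02531956 = 0.025320
Relative intensity = 0.025320 / 0.346549 × 100 = 7.3

7.3%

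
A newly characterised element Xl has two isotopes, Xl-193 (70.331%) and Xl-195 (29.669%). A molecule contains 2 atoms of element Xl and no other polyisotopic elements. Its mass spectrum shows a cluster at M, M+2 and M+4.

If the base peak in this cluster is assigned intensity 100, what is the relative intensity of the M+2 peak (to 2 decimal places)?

(0.70331 + 0.29669)^2 gives M 0.4946, M+2 0.4173, M+4 0.0880; the largest is M.
P(M) = C(2,0) × 0.70331^2 × 0.29669^0 = 1 × 0.49464496 × 1.0000 = 0.494645 (base)
P(M+2) = C(2,1) × 0.70331^1 × 0.29669^1 = 2 × 0.70331 × 0.29669 = 0.417330
Relative intensity = 0.417330 / 0.494645 × 100 = 84.37

84.37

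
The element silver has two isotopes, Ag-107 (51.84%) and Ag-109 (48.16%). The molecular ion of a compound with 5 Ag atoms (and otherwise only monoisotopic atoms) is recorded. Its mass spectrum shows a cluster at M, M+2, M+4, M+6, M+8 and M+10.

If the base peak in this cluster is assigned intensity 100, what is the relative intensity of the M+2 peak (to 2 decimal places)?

Binomial terms of (0.5184 + 0.4816)^5: M 0.0374, M+2 0.1739, M+4 0.3231, M+6 0.3002, M+8 0.1394, M+10 0.0259 → M+4 is the base peak.
P(M+4) = C(5,2) × 0.5184^3 × 0.4816^2 = 10 × 0.13931407 × 0.23193856 = 0.323123 (base)
P(M+2) = C(5,1) × 0.5184^4 × 0.4816^1 = 5 × 0.07222041 × 0.4816 = 0.173907
Relative intensity = 0.173907 / 0.323123 × 100 = 53.82

53.82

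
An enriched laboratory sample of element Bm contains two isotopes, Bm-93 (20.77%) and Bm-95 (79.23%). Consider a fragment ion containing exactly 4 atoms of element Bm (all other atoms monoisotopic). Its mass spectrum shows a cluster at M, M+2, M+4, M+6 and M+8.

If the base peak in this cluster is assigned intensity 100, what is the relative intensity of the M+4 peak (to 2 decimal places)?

39.32

Binomial terms of (0.2077 + 0.7923)^4: M 0.0019, M+2 0.0284, M+4 0.1625, M+6 0.4132, M+8 0.3941 → M+6 is the base peak.
P(M+6) = C(4,3) × 0.2077^1 × 0.7923^3 = 4 × 0.2077 × 0.49735784 = 0.413205 (base)
P(M+4) = C(4,2) × 0.2077^2 × 0.7923^2 = 6 × 0.04313929 × 0.62773929 = 0.162481
Relative intensity = 0.162481 / 0.413205 × 100 = 39.32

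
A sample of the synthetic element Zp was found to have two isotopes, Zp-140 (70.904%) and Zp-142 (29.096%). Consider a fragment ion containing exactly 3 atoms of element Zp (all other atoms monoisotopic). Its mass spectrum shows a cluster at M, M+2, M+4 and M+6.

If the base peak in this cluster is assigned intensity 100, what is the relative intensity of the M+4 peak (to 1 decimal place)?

Term probabilities: M 0.3565, M+2 0.4388, M+4 0.1801, M+6 0.0246. Base peak = M+2.
P(M+2) = C(3,1) × 0.70904^2 × 0.29096^1 = 3 × 0.50273772 × 0.29096 = 0.438830 (base)
P(M+4) = C(3,2) × 0.70904^1 × 0.29096^2 = 3 × 0.70904 × 0.08465772 = 0.180077
Relative intensity = 0.180077 / 0.438830 × 100 = 41.0

41.0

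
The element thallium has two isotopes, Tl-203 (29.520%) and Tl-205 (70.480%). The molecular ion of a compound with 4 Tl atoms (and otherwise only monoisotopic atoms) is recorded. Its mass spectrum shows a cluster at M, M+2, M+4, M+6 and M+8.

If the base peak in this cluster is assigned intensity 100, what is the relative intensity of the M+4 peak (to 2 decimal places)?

Term probabilities: M 0.0076, M+2 0.0725, M+4 0.2597, M+6 0.4134, M+8 0.2468. Base peak = M+6.
P(M+6) = C(4,3) × 0.29520^1 × 0.70480^3 = 4 × 0.2952 × 0.35010449 = 0.413403 (base)
P(M+4) = C(4,2) × 0.29520^2 × 0.70480^2 = 6 × 0.08714304 × 0.49674304 = 0.259726
Relative intensity = 0.259726 / 0.413403 × 100 = 62.83

62.83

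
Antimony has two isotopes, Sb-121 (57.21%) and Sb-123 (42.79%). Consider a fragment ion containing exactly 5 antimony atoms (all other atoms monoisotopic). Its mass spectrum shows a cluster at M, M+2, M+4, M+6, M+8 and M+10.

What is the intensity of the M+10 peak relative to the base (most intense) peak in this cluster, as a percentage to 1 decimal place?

4.2%

Binomial terms of (0.5721 + 0.4279)^5: M 0.0613, M+2 0.2292, M+4 0.3428, M+6 0.2564, M+8 0.0959, M+10 0.0143 → M+4 is the base peak.
P(M+4) = C(5,2) × 0.5721^3 × 0.4279^2 = 10 × 0.18724742 × 0.18309841 = 0.342847 (base)
P(M+10) = C(5,5) × 0.5721^0 × 0.4279^5 = 1 × 1.0000 × 0.01434536 = 0.014345
Relative intensity = 0.014345 / 0.342847 × 100 = 4.2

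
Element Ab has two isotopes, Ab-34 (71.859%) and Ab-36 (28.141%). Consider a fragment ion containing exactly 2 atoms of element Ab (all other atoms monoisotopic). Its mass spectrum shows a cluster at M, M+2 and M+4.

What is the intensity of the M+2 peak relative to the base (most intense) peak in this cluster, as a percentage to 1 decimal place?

78.3%

(0.71859 + 0.28141)^2 gives M 0.5164, M+2 0.4044, M+4 0.0792; the largest is M.
P(M) = C(2,0) × 0.71859^2 × 0.28141^0 = 1 × 0.51637159 × 1.0000 = 0.516372 (base)
P(M+2) = C(2,1) × 0.71859^1 × 0.28141^1 = 2 × 0.71859 × 0.28141 = 0.404437
Relative intensity = 0.404437 / 0.516372 × 100 = 78.3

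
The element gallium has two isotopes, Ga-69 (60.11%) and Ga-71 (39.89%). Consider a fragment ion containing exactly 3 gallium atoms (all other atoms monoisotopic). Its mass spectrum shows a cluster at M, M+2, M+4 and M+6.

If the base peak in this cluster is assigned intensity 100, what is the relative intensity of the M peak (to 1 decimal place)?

50.2

Term probabilities: M 0.2172, M+2 0.4324, M+4 0.2869, M+6 0.0635. Base peak = M+2.
P(M+2) = C(3,1) × 0.6011^2 × 0.3989^1 = 3 × 0.36132121 × 0.3989 = 0.432393 (base)
P(M) = C(3,0) × 0.6011^3 × 0.3989^0 = 1 × 0.21719018 × 1.0000 = 0.217190
Relative intensity = 0.217190 / 0.432393 × 100 = 50.2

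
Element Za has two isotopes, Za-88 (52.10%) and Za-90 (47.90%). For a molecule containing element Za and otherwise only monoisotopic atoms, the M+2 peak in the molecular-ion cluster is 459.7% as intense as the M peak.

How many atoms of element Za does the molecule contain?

With n Za atoms, P(M+2)/P(M) = C(n,1)·p^(n−1)q / p^n = n·q/p = n · 0.4790/0.5210.
n = 4.597 × 0.5210/0.4790 = 5.00 ≈ 5

5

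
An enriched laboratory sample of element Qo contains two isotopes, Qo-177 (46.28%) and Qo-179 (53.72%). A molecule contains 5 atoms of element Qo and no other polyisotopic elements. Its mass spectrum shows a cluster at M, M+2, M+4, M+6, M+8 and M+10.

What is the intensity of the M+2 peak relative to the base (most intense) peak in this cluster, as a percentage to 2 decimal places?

37.11%

Binomial terms of (0.4628 + 0.5372)^5: M 0.0212, M+2 0.1232, M+4 0.2861, M+6 0.3320, M+8 0.1927, M+10 0.0447 → M+6 is the base peak.
P(M+6) = C(5,3) × 0.4628^2 × 0.5372^3 = 10 × 0.21418384 × 0.15502724 = 0.332043 (base)
P(M+2) = C(5,1) × 0.4628^4 × 0.5372^1 = 5 × 0.04587472 × 0.5372 = 0.123219
Relative intensity = 0.123219 / 0.332043 × 100 = 37.11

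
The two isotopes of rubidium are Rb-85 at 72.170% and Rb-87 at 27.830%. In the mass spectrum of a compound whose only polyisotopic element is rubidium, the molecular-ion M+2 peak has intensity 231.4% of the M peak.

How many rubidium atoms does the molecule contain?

For n independent Rb atoms, I(M+2)/I(M) = n · (abundance Rb-87) / (abundance Rb-85) = n · 0.27830/0.72170.
n = 2.314 × 0.72170/0.27830 = 6.00 ≈ 6

6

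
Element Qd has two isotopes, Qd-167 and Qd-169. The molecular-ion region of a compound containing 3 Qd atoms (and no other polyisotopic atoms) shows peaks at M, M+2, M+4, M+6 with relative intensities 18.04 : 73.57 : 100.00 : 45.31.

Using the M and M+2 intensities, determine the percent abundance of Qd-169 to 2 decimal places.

57.62%

If p is the fraction of Qd that is Qd-167, then I(M+2)/I(M) = [C(3,1)·p^2·(1−p)] / p^3 = 3·(1−p)/p = 73.57/18.04 = 4.0782
(1−p)/p = 4.0782/3 = 1.3594  ⇒  p = 1/(1 + 1.3594) = 0.4238
Qd-167: 42.38%, Qd-169: 57.62%.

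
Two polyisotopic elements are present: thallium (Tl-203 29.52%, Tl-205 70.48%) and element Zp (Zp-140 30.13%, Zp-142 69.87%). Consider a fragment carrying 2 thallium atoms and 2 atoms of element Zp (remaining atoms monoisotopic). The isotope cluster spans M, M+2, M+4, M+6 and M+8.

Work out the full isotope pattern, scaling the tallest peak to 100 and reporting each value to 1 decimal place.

1.9 : 18.1 : 63.8 : 100.0 : 58.8

Thallium pattern (n=2): 0.08714304 : 0.41611392 : 0.49674304
Element Zp pattern (n=2): 0.09078169 : 0.42103662 : 0.48818169
Convolve the two distributions (both contribute in 2-u steps):
  M: 0.08714304×0.09078169 = 0.007911
  M+2: 0.08714304×0.42103662 + 0.41611392×0.09078169 = 0.074466
  M+4: 0.08714304×0.48818169 + 0.41611392×0.42103662 + 0.49674304×0.09078169 = 0.262836
  M+6: 0.41611392×0.48818169 + 0.49674304×0.42103662 = 0.412286
  M+8: 0.49674304×0.48818169 = 0.242501
Scale to base peak (0.412286) = 100: 1.9 : 18.1 : 63.8 : 100.0 : 58.8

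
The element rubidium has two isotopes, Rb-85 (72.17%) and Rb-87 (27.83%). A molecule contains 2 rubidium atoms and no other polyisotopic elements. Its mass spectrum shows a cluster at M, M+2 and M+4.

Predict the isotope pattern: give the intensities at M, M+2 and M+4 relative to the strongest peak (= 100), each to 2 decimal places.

100.00 : 77.12 : 14.87

The 2 Rb atoms are independent, so intensities follow the terms of (0.7217 + 0.2783)^2.
P(M) = 0.7217^2 = 0.520851
P(M+2) = 2 × 0.7217^1 × 0.2783^1 = 0.401698
P(M+4) = 0.2783^2 = 0.077451
The M peak is largest (0.520851); scaling to 100 gives 100.00 : 77.12 : 14.87.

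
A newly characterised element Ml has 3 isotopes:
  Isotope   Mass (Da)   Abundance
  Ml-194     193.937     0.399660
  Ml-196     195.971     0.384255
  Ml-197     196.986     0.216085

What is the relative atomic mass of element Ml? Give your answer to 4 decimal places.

The abundance-weighted mean is 0.399660 × 193.937 + 0.384255 × 195.971 + 0.216085 × 196.986
= 77.50886 + 75.30284 + 42.56572 = 195.37742 Da

195.3774 Da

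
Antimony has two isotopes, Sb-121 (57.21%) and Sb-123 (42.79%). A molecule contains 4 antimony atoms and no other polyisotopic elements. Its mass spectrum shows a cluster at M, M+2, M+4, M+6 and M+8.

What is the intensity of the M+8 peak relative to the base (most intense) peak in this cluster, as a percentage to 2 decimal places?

(0.5721 + 0.4279)^4 gives M 0.1071, M+2 0.3205, M+4 0.3596, M+6 0.1793, M+8 0.0335; the largest is M+4.
P(M+4) = C(4,2) × 0.5721^2 × 0.4279^2 = 6 × 0.32729841 × 0.18309841 = 0.359567 (base)
P(M+8) = C(4,4) × 0.5721^0 × 0.4279^4 = 1 × 1.0000 × 0.03352503 = 0.033525
Relative intensity = 0.033525 / 0.359567 × 100 = 9.32

9.32%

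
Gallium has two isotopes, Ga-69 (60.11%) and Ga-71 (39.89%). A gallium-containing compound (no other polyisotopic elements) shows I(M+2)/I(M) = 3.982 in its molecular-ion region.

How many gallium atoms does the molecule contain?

6

The M+2/M ratio from n Ga atoms is n · q/p = n · 0.3989/0.6011.
n = 3.982 × 0.6011/0.3989 = 6.00 ≈ 6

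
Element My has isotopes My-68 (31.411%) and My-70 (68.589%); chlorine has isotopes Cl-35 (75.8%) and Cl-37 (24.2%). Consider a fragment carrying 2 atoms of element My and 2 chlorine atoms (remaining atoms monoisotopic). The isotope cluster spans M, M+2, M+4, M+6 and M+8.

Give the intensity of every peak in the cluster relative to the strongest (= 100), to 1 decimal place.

13.1 : 65.4 : 100.0 : 45.6 : 6.3

Element My pattern (n=2): 0.09866509 : 0.43088982 : 0.47044509
Chlorine pattern (n=2): 0.574564 : 0.366872 : 0.058564
Convolve the two distributions (both contribute in 2-u steps):
  M: 0.09866509×0.574564 = 0.056689
  M+2: 0.09866509×0.366872 + 0.43088982×0.574564 = 0.283771
  M+4: 0.09866509×0.058564 + 0.43088982×0.366872 + 0.47044509×0.574564 = 0.434160
  M+6: 0.43088982×0.058564 + 0.47044509×0.366872 = 0.197828
  M+8: 0.47044509×0.058564 = 0.027551
Scale to base peak (0.434160) = 100: 13.1 : 65.4 : 100.0 : 45.6 : 6.3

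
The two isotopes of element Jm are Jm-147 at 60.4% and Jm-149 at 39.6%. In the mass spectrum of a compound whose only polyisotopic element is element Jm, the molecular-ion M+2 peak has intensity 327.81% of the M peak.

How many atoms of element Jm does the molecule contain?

5

For n independent Jm atoms, I(M+2)/I(M) = n · (abundance Jm-149) / (abundance Jm-147) = n · 0.396/0.604.
n = 3.2781 × 0.604/0.396 = 5.00 ≈ 5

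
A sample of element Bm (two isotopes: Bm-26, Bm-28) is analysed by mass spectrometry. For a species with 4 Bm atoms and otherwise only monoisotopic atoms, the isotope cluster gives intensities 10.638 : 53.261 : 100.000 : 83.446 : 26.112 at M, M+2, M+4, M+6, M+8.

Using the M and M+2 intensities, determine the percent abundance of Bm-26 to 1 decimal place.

If p is the fraction of Bm that is Bm-26, then I(M+2)/I(M) = [C(4,1)·p^3·(1−p)] / p^4 = 4·(1−p)/p = 53.261/10.638 = 5.0067
(1−p)/p = 5.0067/4 = 1.2517  ⇒  p = 1/(1 + 1.2517) = 0.4441
Bm-26: 44.4%, Bm-28: 55.6%.

44.4%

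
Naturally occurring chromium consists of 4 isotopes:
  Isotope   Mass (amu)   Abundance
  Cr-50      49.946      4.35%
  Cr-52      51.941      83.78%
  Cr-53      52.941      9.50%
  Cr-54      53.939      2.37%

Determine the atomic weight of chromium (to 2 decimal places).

52.00 amu

Weight each isotope mass by its fractional abundance: 0.0435 × 49.946 + 0.8378 × 51.941 + 0.0950 × 52.941 + 0.0237 × 53.939
= 2.1727 + 43.5162 + 5.0294 + 1.2784 = 51.9967 amu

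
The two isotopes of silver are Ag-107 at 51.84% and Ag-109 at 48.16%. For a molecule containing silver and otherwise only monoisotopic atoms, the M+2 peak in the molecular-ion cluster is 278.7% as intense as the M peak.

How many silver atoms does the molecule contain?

With n Ag atoms, P(M+2)/P(M) = C(n,1)·p^(n−1)q / p^n = n·q/p = n · 0.4816/0.5184.
n = 2.787 × 0.5184/0.4816 = 3.00 ≈ 3

3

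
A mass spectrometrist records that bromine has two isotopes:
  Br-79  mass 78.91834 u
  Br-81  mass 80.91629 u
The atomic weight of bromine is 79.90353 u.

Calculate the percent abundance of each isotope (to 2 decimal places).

Br-79: 50.69%, Br-81: 49.31%

With x = fraction of Br-79 (so Br-81 is 1 − x):
78.91834·x + 80.91629·(1 − x) = 79.90353
(78.91834 − 80.91629)·x = 79.90353 − 80.91629
x = -1.01276 / -1.99795 = 0.50690 → 50.69% Br-79, 49.31% Br-81.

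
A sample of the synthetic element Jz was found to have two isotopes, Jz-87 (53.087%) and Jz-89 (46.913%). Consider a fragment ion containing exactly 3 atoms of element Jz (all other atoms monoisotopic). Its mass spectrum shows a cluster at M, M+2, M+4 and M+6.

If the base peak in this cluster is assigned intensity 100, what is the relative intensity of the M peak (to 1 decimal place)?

37.7

(0.53087 + 0.46913)^3 gives M 0.1496, M+2 0.3966, M+4 0.3505, M+6 0.1032; the largest is M+2.
P(M+2) = C(3,1) × 0.53087^2 × 0.46913^1 = 3 × 0.28182296 × 0.46913 = 0.396635 (base)
P(M) = C(3,0) × 0.53087^3 × 0.46913^0 = 1 × 0.14961135 × 1.0000 = 0.149611
Relative intensity = 0.149611 / 0.396635 × 100 = 37.7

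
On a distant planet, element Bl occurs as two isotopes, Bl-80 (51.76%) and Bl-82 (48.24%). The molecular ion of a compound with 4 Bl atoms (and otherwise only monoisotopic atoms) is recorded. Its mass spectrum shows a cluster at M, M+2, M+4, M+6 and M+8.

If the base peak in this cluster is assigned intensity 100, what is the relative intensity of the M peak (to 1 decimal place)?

19.2

(0.5176 + 0.4824)^4 gives M 0.0718, M+2 0.2676, M+4 0.3741, M+6 0.2324, M+8 0.0542; the largest is M+4.
P(M+4) = C(4,2) × 0.5176^2 × 0.4824^2 = 6 × 0.26790976 × 0.23270976 = 0.374071 (base)
P(M) = C(4,0) × 0.5176^4 × 0.4824^0 = 1 × 0.07177564 × 1.0000 = 0.071776
Relative intensity = 0.071776 / 0.374071 × 100 = 19.2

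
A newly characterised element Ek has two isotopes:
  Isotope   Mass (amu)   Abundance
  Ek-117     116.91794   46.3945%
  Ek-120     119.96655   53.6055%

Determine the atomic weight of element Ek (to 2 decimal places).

118.55 amu

Average mass = Σ (abundance × isotope mass) = 0.463945 × 116.91794 + 0.536055 × 119.96655
= 54.243494 + 64.308669 = 118.552163 amu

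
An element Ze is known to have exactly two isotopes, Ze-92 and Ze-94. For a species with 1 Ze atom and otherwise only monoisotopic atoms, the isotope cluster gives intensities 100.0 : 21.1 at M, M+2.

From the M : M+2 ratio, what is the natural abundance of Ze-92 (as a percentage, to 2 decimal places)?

Let p = fractional abundance of Ze-92. I(M+2)/I(M) = [C(1,1)·p^0·(1−p)] / p^1 = 1·(1−p)/p = 21.1/100.0 = 0.2110
(1−p)/p = 0.2110/1 = 0.2110  ⇒  p = 1/(1 + 0.2110) = 0.8258
Ze-92: 82.58%, Ze-94: 17.42%.

82.58%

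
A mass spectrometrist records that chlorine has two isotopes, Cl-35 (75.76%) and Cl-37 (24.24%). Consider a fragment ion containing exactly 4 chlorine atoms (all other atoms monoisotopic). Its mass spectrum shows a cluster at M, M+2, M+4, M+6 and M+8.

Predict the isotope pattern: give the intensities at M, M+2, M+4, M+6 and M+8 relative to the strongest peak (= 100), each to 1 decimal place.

78.1 : 100.0 : 48.0 : 10.2 : 0.8

Expanding (0.7576 + 0.2424)^4:
P(M) = 0.7576^4 = 0.329428
P(M+2) = 4 × 0.7576^3 × 0.2424^1 = 0.421612
P(M+4) = 6 × 0.7576^2 × 0.2424^2 = 0.202347
P(M+6) = 4 × 0.7576^1 × 0.2424^3 = 0.043162
P(M+8) = 0.2424^4 = 0.003452
The M+2 peak is largest (0.421612); scaling to 100 gives 78.1 : 100.0 : 48.0 : 10.2 : 0.8.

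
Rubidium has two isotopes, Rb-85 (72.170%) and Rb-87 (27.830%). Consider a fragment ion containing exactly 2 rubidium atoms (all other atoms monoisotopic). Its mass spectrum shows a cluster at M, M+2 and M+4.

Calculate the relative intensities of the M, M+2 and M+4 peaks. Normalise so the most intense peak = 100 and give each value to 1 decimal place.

100.0 : 77.1 : 14.9

The 2 Rb atoms are independent, so intensities follow the terms of (0.72170 + 0.27830)^2.
P(M) = 0.72170^2 = 0.520851
P(M+2) = 2 × 0.72170^1 × 0.27830^1 = 0.401698
P(M+4) = 0.27830^2 = 0.077451
The M peak is largest (0.520851); scaling to 100 gives 100.0 : 77.1 : 14.9.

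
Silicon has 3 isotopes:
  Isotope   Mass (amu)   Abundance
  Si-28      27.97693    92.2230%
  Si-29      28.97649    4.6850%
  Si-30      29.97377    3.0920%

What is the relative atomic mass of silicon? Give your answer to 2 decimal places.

28.09 amu

The abundance-weighted mean is 0.922230 × 27.97693 + 0.046850 × 28.97649 + 0.030920 × 29.97377
= 25.801164 + 1.357549 + 0.926789 = 28.085502 amu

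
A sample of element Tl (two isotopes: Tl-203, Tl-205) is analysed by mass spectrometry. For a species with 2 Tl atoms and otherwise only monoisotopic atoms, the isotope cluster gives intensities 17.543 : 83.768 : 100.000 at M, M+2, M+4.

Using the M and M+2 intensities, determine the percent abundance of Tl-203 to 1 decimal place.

If p is the fraction of Tl that is Tl-203, then I(M+2)/I(M) = [C(2,1)·p^1·(1−p)] / p^2 = 2·(1−p)/p = 83.768/17.543 = 4.7750
(1−p)/p = 4.7750/2 = 2.3875  ⇒  p = 1/(1 + 2.3875) = 0.2952
Tl-203: 29.5%, Tl-205: 70.5%.

29.5%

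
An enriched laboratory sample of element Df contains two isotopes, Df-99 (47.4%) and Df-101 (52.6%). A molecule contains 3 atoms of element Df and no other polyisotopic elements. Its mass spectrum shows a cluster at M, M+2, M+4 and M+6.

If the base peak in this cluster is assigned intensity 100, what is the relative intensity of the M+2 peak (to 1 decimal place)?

90.1

Term probabilities: M 0.1065, M+2 0.3545, M+4 0.3934, M+6 0.1455. Base peak = M+4.
P(M+4) = C(3,2) × 0.474^1 × 0.526^2 = 3 × 0.4740 × 0.276676 = 0.393433 (base)
P(M+2) = C(3,1) × 0.474^2 × 0.526^1 = 3 × 0.224676 × 0.5260 = 0.354539
Relative intensity = 0.354539 / 0.393433 × 100 = 90.1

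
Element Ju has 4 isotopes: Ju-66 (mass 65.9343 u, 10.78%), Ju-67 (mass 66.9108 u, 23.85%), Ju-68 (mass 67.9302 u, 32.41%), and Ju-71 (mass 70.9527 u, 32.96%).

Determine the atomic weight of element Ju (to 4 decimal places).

68.4681 u

Ar = Σ fᵢ·mᵢ = 0.1078 × 65.9343 + 0.2385 × 66.9108 + 0.3241 × 67.9302 + 0.3296 × 70.9527
= 7.10772 + 15.95823 + 22.01618 + 23.38601 = 68.46814 u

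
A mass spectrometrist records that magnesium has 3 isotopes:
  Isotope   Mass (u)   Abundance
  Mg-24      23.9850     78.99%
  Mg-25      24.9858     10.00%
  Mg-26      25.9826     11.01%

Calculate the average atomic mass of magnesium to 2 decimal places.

Ar = Σ fᵢ·mᵢ = 0.7899 × 23.9850 + 0.1000 × 24.9858 + 0.1101 × 25.9826
= 18.94575 + 2.49858 + 2.86068 = 24.30501 u

24.31 u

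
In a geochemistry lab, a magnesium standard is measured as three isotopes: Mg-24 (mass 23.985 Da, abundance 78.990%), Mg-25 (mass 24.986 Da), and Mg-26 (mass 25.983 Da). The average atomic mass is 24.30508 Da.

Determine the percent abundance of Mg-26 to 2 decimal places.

11.01%

Let x and y be the fractions of Mg-25 and Mg-26. Then x + y = 1 − 0.78990 = 0.21010 and 24.986x + 25.983y = 24.30508 − 0.78990×23.985 = 5.3593285.
Substituting: 24.986x + 25.983(0.21010 − x) = 5.3593285
(24.986 − 25.983)x = -0.0996998  ⇒  x = 0.10000, y = 0.11010
Mg-25: 10.00%, Mg-26: 11.01%.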